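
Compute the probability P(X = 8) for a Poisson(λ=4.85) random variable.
0.059441

We have X ~ Poisson(λ=4.85).

For a Poisson distribution, the PMF gives us the probability of each outcome.

Using the PMF formula:
P(X = 8) = 0.059441

Rounded to 4 decimal places: 0.0594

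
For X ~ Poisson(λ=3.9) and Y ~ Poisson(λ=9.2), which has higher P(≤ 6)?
X has higher probability (P(X ≤ 6) = 0.8995 > P(Y ≤ 6) = 0.1892)

Compute P(≤ 6) for each distribution:

X ~ Poisson(λ=3.9):
P(X ≤ 6) = 0.8995

Y ~ Poisson(λ=9.2):
P(Y ≤ 6) = 0.1892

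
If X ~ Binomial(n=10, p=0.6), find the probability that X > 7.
0.167290

We have X ~ Binomial(n=10, p=0.6).

P(X > 7) = 1 - P(X ≤ 7)
                = 1 - F(7)
                = 1 - 0.832710
                = 0.167290

So there's approximately a 16.7% chance that X exceeds 7.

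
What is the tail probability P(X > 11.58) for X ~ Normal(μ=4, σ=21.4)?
0.361592

We have X ~ Normal(μ=4, σ=21.4).

P(X > 11.58) = 1 - P(X ≤ 11.58)
                = 1 - F(11.58)
                = 1 - 0.638408
                = 0.361592

So there's approximately a 36.2% chance that X exceeds 11.58.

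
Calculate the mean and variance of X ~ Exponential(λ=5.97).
E[X] = 0.1675, Var(X) = 0.0281

We have X ~ Exponential(λ=5.97).

For an Exponential distribution with λ=5.97:

Expected value:
E[X] = 0.1675

Variance:
Var(X) = 0.0281

Standard deviation:
σ = √Var(X) = 0.1675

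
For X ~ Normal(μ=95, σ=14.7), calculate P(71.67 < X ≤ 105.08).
0.697306

We have X ~ Normal(μ=95, σ=14.7).

To find P(71.67 < X ≤ 105.08), we use:
P(71.67 < X ≤ 105.08) = P(X ≤ 105.08) - P(X ≤ 71.67)
                 = F(105.08) - F(71.67)
                 = 0.753553 - 0.056248
                 = 0.697306

So there's approximately a 69.7% chance that X falls in this range.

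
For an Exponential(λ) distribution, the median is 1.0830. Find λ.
λ = 0.6400

For X ~ Exponential(λ), the CDF is F(x) = 1 - e^(-λx).
The median m satisfies F(m) = 0.5:
1 - e^(-λm) = 0.5
e^(-λm) = 0.5
λm = ln(2)
m = ln(2) / λ

Given m = 1.0830:
λ = ln(2) / 1.0830 = 0.693147 / 1.0830 = 0.6400

Verification: ln(2) / 0.6400 = 1.0830 ✓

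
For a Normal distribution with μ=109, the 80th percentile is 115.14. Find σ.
σ = 7.2954

For X ~ Normal(μ, σ), the p-th percentile satisfies x = μ + z_p × σ,
where z_p = Φ⁻¹(p) is the standard normal quantile.

Step 1: z_{0.8} = Φ⁻¹(0.8) = 0.8416

Step 2: Solve for σ:
115.14 = 109 + 0.8416 × σ
σ = (115.14 - 109) / 0.8416
σ = 6.14 / 0.8416
σ = 7.2954

Verification: μ + z × σ = 109 + 0.8416 × 7.2954 = 115.14 ✓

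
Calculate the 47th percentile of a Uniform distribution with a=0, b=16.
7.5200

We have X ~ Uniform(a=0, b=16).

We want to find x such that P(X ≤ x) = 0.47.

This is the 47th percentile, which means 47% of values fall below this point.

Using the inverse CDF (quantile function):
x = F⁻¹(0.47) = 7.5200

Verification: P(X ≤ 7.5200) = 0.47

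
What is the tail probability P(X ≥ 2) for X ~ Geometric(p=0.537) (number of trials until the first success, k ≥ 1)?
0.463000

We have X ~ Geometric(p=0.537) (number of trials until the first success, k ≥ 1).

For discrete distributions, P(X ≥ 2) = 1 - P(X ≤ 1).

P(X ≤ 1) = 0.537000
P(X ≥ 2) = 1 - 0.537000 = 0.463000

So there's approximately a 46.3% chance that X is at least 2.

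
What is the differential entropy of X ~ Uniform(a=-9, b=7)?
2.7726 nats

We have X ~ Uniform(a=-9, b=7).

The differential entropy measures the uncertainty or information content of the distribution.

For a Uniform distribution with a=-9, b=7:
h(X) = 2.7726 nats

(In bits, this would be 4.0000 bits.)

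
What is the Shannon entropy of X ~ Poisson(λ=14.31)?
2.7434 nats

We have X ~ Poisson(λ=14.31).

The Shannon entropy measures the uncertainty or information content of the distribution.

For a Poisson distribution with λ=14.31:
H(X) = 2.7434 nats

(In bits, this would be 3.9578 bits.)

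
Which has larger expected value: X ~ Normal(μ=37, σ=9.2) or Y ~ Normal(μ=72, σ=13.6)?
Y has larger mean (72.0000 > 37.0000)

Compute the expected value for each distribution:

X ~ Normal(μ=37, σ=9.2):
E[X] = 37.0000

Y ~ Normal(μ=72, σ=13.6):
E[Y] = 72.0000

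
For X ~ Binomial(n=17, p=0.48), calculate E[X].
8.1600

We have X ~ Binomial(n=17, p=0.48).

For a Binomial distribution with n=17, p=0.48:
E[X] = 8.1600

This is the expected (average) value of X.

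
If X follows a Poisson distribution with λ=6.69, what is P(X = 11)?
0.037420

We have X ~ Poisson(λ=6.69).

For a Poisson distribution, the PMF gives us the probability of each outcome.

Using the PMF formula:
P(X = 11) = 0.037420

Rounded to 4 decimal places: 0.0374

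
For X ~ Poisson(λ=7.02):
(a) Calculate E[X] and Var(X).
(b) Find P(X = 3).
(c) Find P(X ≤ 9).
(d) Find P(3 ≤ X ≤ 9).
(a) E[X] = 7.0200, Var(X) = 7.0200
(b) P(X = 3) = 0.051536
(c) P(X ≤ 9) = 0.828462
(d) P(3 ≤ X ≤ 9) = 0.799270

We have X ~ Poisson(λ=7.02).

(a) Moments:
E[X] = 7.0200
Var(X) = 7.0200
σ = √Var(X) = 2.6495

(b) Point probability using PMF:
P(X = 3) = 0.051536

(c) Cumulative probability using CDF:
P(X ≤ 9) = F(9) = 0.828462

(d) Range probability:
P(3 ≤ X ≤ 9) = P(X ≤ 9) - P(X ≤ 2)
                   = F(9) - F(2)
                   = 0.828462 - 0.029193
                   = 0.799270

This means approximately 79.9% of outcomes fall in the interval [3, 9].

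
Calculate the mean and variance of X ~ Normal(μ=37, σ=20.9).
E[X] = 37.0000, Var(X) = 436.8100

We have X ~ Normal(μ=37, σ=20.9).

For a Normal distribution with μ=37, σ=20.9:

Expected value:
E[X] = 37.0000

Variance:
Var(X) = 436.8100

Standard deviation:
σ = √Var(X) = 20.9000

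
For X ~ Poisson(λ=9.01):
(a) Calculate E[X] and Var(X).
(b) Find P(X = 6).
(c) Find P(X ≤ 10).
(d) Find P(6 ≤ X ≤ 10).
(a) E[X] = 9.0100, Var(X) = 9.0100
(b) P(X = 6) = 0.090787
(c) P(X ≤ 10) = 0.704802
(d) P(6 ≤ X ≤ 10) = 0.589717

We have X ~ Poisson(λ=9.01).

(a) Moments:
E[X] = 9.0100
Var(X) = 9.0100
σ = √Var(X) = 3.0017

(b) Point probability using PMF:
P(X = 6) = 0.090787

(c) Cumulative probability using CDF:
P(X ≤ 10) = F(10) = 0.704802

(d) Range probability:
P(6 ≤ X ≤ 10) = P(X ≤ 10) - P(X ≤ 5)
                   = F(10) - F(5)
                   = 0.704802 - 0.115085
                   = 0.589717

This means approximately 59.0% of outcomes fall in the interval [6, 10].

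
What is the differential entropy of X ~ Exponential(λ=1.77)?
0.4290 nats

We have X ~ Exponential(λ=1.77).

The differential entropy measures the uncertainty or information content of the distribution.

For an Exponential distribution with λ=1.77:
h(X) = 0.4290 nats

(In bits, this would be 0.6189 bits.)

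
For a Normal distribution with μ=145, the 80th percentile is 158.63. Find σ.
σ = 16.1949

For X ~ Normal(μ, σ), the p-th percentile satisfies x = μ + z_p × σ,
where z_p = Φ⁻¹(p) is the standard normal quantile.

Step 1: z_{0.8} = Φ⁻¹(0.8) = 0.8416

Step 2: Solve for σ:
158.63 = 145 + 0.8416 × σ
σ = (158.63 - 145) / 0.8416
σ = 13.63 / 0.8416
σ = 16.1949

Verification: μ + z × σ = 145 + 0.8416 × 16.1949 = 158.63 ✓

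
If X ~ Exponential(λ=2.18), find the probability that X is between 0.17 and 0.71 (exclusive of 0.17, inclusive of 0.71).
0.477605

We have X ~ Exponential(λ=2.18).

To find P(0.17 < X ≤ 0.71), we use:
P(0.17 < X ≤ 0.71) = P(X ≤ 0.71) - P(X ≤ 0.17)
                 = F(0.71) - F(0.17)
                 = 0.787285 - 0.309680
                 = 0.477605

So there's approximately a 47.8% chance that X falls in this range.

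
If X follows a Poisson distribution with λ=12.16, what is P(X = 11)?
0.112744

We have X ~ Poisson(λ=12.16).

For a Poisson distribution, the PMF gives us the probability of each outcome.

Using the PMF formula:
P(X = 11) = 0.112744

Rounded to 4 decimal places: 0.1127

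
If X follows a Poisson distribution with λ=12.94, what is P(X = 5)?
0.007256

We have X ~ Poisson(λ=12.94).

For a Poisson distribution, the PMF gives us the probability of each outcome.

Using the PMF formula:
P(X = 5) = 0.007256

Rounded to 4 decimal places: 0.0073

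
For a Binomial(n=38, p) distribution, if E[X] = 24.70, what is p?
p = 0.65

For a Binomial(n, p) distribution:
E[X] = n × p

Given n = 38 and E[X] = 24.70:
24.70 = 38 × p
p = 24.70 / 38 = 0.65

Verification: Binomial(38, 0.65) has E[X] = 24.70 ✓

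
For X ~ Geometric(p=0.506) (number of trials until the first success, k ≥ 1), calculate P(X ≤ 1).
0.506000

We have X ~ Geometric(p=0.506) (number of trials until the first success, k ≥ 1).

The CDF gives us P(X ≤ k).

Using the CDF:
P(X ≤ 1) = 0.506000

This means there's approximately a 50.6% chance that X is at most 1.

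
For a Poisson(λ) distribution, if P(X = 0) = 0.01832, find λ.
λ = 3.9998

For a Poisson(λ) distribution, the PMF at 0 is:
P(X = 0) = λ^0 e^(-λ) / 0! = e^(-λ)

Given P(X = 0) = 0.01832:
e^(-λ) = 0.01832
-λ = ln(0.01832)
λ = -ln(0.01832) = 3.9998

Verification: e^(-3.9998) = 0.01832 ✓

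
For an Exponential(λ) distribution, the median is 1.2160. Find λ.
λ = 0.5700

For X ~ Exponential(λ), the CDF is F(x) = 1 - e^(-λx).
The median m satisfies F(m) = 0.5:
1 - e^(-λm) = 0.5
e^(-λm) = 0.5
λm = ln(2)
m = ln(2) / λ

Given m = 1.2160:
λ = ln(2) / 1.2160 = 0.693147 / 1.2160 = 0.5700

Verification: ln(2) / 0.5700 = 1.2160 ✓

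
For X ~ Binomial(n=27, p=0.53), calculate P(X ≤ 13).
0.376399

We have X ~ Binomial(n=27, p=0.53).

The CDF gives us P(X ≤ k).

Using the CDF:
P(X ≤ 13) = 0.376399

This means there's approximately a 37.6% chance that X is at most 13.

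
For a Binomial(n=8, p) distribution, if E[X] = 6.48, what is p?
p = 0.81

For a Binomial(n, p) distribution:
E[X] = n × p

Given n = 8 and E[X] = 6.48:
6.48 = 8 × p
p = 6.48 / 8 = 0.81

Verification: Binomial(8, 0.81) has E[X] = 6.48 ✓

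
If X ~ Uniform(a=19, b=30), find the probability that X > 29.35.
0.059091

We have X ~ Uniform(a=19, b=30).

P(X > 29.35) = 1 - P(X ≤ 29.35)
                = 1 - F(29.35)
                = 1 - 0.940909
                = 0.059091

So there's approximately a 5.9% chance that X exceeds 29.35.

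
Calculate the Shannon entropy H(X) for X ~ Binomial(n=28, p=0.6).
2.3708 nats

We have X ~ Binomial(n=28, p=0.6).

The Shannon entropy measures the uncertainty or information content of the distribution.

For a Binomial distribution with n=28, p=0.6:
H(X) = 2.3708 nats

(In bits, this would be 3.4204 bits.)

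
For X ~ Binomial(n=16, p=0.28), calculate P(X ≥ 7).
0.131653

We have X ~ Binomial(n=16, p=0.28).

For discrete distributions, P(X ≥ 7) = 1 - P(X ≤ 6).

P(X ≤ 6) = 0.868347
P(X ≥ 7) = 1 - 0.868347 = 0.131653

So there's approximately a 13.2% chance that X is at least 7.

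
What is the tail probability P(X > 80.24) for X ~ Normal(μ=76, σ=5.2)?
0.207426

We have X ~ Normal(μ=76, σ=5.2).

P(X > 80.24) = 1 - P(X ≤ 80.24)
                = 1 - F(80.24)
                = 1 - 0.792574
                = 0.207426

So there's approximately a 20.7% chance that X exceeds 80.24.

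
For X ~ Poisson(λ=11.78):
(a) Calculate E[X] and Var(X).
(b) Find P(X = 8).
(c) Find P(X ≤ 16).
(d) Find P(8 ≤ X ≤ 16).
(a) E[X] = 11.7800, Var(X) = 11.7800
(b) P(X = 8) = 0.070413
(c) P(X ≤ 16) = 0.910216
(d) P(8 ≤ X ≤ 16) = 0.810651

We have X ~ Poisson(λ=11.78).

(a) Moments:
E[X] = 11.7800
Var(X) = 11.7800
σ = √Var(X) = 3.4322

(b) Point probability using PMF:
P(X = 8) = 0.070413

(c) Cumulative probability using CDF:
P(X ≤ 16) = F(16) = 0.910216

(d) Range probability:
P(8 ≤ X ≤ 16) = P(X ≤ 16) - P(X ≤ 7)
                   = F(16) - F(7)
                   = 0.910216 - 0.099565
                   = 0.810651

This means approximately 81.1% of outcomes fall in the interval [8, 16].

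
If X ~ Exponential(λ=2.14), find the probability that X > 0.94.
0.133774

We have X ~ Exponential(λ=2.14).

P(X > 0.94) = 1 - P(X ≤ 0.94)
                = 1 - F(0.94)
                = 1 - 0.866226
                = 0.133774

So there's approximately a 13.4% chance that X exceeds 0.94.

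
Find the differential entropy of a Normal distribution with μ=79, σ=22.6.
4.5369 nats

We have X ~ Normal(μ=79, σ=22.6).

The differential entropy measures the uncertainty or information content of the distribution.

For a Normal distribution with μ=79, σ=22.6:
h(X) = 4.5369 nats

(In bits, this would be 6.5453 bits.)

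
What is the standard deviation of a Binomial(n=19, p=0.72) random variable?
1.9571

We have X ~ Binomial(n=19, p=0.72).

For a Binomial distribution with n=19, p=0.72:
σ = √Var(X) = 1.9571

The standard deviation is the square root of the variance.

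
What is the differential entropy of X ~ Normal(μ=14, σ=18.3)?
4.3258 nats

We have X ~ Normal(μ=14, σ=18.3).

The differential entropy measures the uncertainty or information content of the distribution.

For a Normal distribution with μ=14, σ=18.3:
h(X) = 4.3258 nats

(In bits, this would be 6.2409 bits.)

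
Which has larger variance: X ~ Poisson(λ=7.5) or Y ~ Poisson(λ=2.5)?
X has larger variance (7.5000 > 2.5000)

Compute the variance for each distribution:

X ~ Poisson(λ=7.5):
Var(X) = 7.5000

Y ~ Poisson(λ=2.5):
Var(Y) = 2.5000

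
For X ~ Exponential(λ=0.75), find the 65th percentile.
1.3998

We have X ~ Exponential(λ=0.75).

We want to find x such that P(X ≤ x) = 0.65.

This is the 65th percentile, which means 65% of values fall below this point.

Using the inverse CDF (quantile function):
x = F⁻¹(0.65) = 1.3998

Verification: P(X ≤ 1.3998) = 0.65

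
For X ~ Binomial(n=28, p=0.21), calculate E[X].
5.8800

We have X ~ Binomial(n=28, p=0.21).

For a Binomial distribution with n=28, p=0.21:
E[X] = 5.8800

This is the expected (average) value of X.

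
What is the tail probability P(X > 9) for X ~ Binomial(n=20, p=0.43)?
0.339445

We have X ~ Binomial(n=20, p=0.43).

P(X > 9) = 1 - P(X ≤ 9)
                = 1 - F(9)
                = 1 - 0.660555
                = 0.339445

So there's approximately a 33.9% chance that X exceeds 9.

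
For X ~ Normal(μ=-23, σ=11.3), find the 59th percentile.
-20.4287

We have X ~ Normal(μ=-23, σ=11.3).

We want to find x such that P(X ≤ x) = 0.59.

This is the 59th percentile, which means 59% of values fall below this point.

Using the inverse CDF (quantile function):
x = F⁻¹(0.59) = -20.4287

Verification: P(X ≤ -20.4287) = 0.59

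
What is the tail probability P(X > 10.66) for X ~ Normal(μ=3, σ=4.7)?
0.051573

We have X ~ Normal(μ=3, σ=4.7).

P(X > 10.66) = 1 - P(X ≤ 10.66)
                = 1 - F(10.66)
                = 1 - 0.948427
                = 0.051573

So there's approximately a 5.2% chance that X exceeds 10.66.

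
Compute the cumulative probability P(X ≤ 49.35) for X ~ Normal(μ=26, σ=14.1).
0.951142

We have X ~ Normal(μ=26, σ=14.1).

The CDF gives us P(X ≤ k).

Using the CDF:
P(X ≤ 49.35) = 0.951142

This means there's approximately a 95.1% chance that X is at most 49.35.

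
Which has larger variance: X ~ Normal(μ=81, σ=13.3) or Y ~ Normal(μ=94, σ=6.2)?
X has larger variance (176.8900 > 38.4400)

Compute the variance for each distribution:

X ~ Normal(μ=81, σ=13.3):
Var(X) = 176.8900

Y ~ Normal(μ=94, σ=6.2):
Var(Y) = 38.4400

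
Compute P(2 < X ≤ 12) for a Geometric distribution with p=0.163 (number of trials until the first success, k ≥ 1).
0.582345

We have X ~ Geometric(p=0.163) (number of trials until the first success, k ≥ 1).

To find P(2 < X ≤ 12), we use:
P(2 < X ≤ 12) = P(X ≤ 12) - P(X ≤ 2)
                 = F(12) - F(2)
                 = 0.881776 - 0.299431
                 = 0.582345

So there's approximately a 58.2% chance that X falls in this range.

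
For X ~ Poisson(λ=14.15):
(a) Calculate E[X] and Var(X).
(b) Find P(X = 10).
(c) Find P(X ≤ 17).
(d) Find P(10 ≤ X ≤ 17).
(a) E[X] = 14.1500, Var(X) = 14.1500
(b) P(X = 10) = 0.063465
(c) P(X ≤ 17) = 0.816338
(d) P(10 ≤ X ≤ 17) = 0.713852

We have X ~ Poisson(λ=14.15).

(a) Moments:
E[X] = 14.1500
Var(X) = 14.1500
σ = √Var(X) = 3.7616

(b) Point probability using PMF:
P(X = 10) = 0.063465

(c) Cumulative probability using CDF:
P(X ≤ 17) = F(17) = 0.816338

(d) Range probability:
P(10 ≤ X ≤ 17) = P(X ≤ 17) - P(X ≤ 9)
                   = F(17) - F(9)
                   = 0.816338 - 0.102486
                   = 0.713852

This means approximately 71.4% of outcomes fall in the interval [10, 17].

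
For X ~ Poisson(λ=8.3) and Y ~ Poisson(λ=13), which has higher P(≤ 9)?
X has higher probability (P(X ≤ 9) = 0.6788 > P(Y ≤ 9) = 0.1658)

Compute P(≤ 9) for each distribution:

X ~ Poisson(λ=8.3):
P(X ≤ 9) = 0.6788

Y ~ Poisson(λ=13):
P(Y ≤ 9) = 0.1658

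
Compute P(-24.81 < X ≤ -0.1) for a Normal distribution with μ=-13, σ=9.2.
0.819944

We have X ~ Normal(μ=-13, σ=9.2).

To find P(-24.81 < X ≤ -0.1), we use:
P(-24.81 < X ≤ -0.1) = P(X ≤ -0.1) - P(X ≤ -24.81)
                 = F(-0.1) - F(-24.81)
                 = 0.919568 - 0.099624
                 = 0.819944

So there's approximately a 82.0% chance that X falls in this range.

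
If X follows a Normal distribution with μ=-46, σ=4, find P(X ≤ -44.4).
0.655422

We have X ~ Normal(μ=-46, σ=4).

The CDF gives us P(X ≤ k).

Using the CDF:
P(X ≤ -44.4) = 0.655422

This means there's approximately a 65.5% chance that X is at most -44.4.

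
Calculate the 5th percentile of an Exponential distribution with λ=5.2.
0.0099

We have X ~ Exponential(λ=5.2).

We want to find x such that P(X ≤ x) = 0.05.

This is the 5th percentile, which means 5% of values fall below this point.

Using the inverse CDF (quantile function):
x = F⁻¹(0.05) = 0.0099

Verification: P(X ≤ 0.0099) = 0.05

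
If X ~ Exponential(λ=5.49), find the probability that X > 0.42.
0.099679

We have X ~ Exponential(λ=5.49).

P(X > 0.42) = 1 - P(X ≤ 0.42)
                = 1 - F(0.42)
                = 1 - 0.900321
                = 0.099679

So there's approximately a 10.0% chance that X exceeds 0.42.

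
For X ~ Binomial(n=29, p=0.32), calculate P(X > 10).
0.307457

We have X ~ Binomial(n=29, p=0.32).

P(X > 10) = 1 - P(X ≤ 10)
                = 1 - F(10)
                = 1 - 0.692543
                = 0.307457

So there's approximately a 30.7% chance that X exceeds 10.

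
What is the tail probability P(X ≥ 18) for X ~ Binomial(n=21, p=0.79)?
0.328638

We have X ~ Binomial(n=21, p=0.79).

For discrete distributions, P(X ≥ 18) = 1 - P(X ≤ 17).

P(X ≤ 17) = 0.671362
P(X ≥ 18) = 1 - 0.671362 = 0.328638

So there's approximately a 32.9% chance that X is at least 18.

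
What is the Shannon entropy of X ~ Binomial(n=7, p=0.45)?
1.6900 nats

We have X ~ Binomial(n=7, p=0.45).

The Shannon entropy measures the uncertainty or information content of the distribution.

For a Binomial distribution with n=7, p=0.45:
H(X) = 1.6900 nats

(In bits, this would be 2.4382 bits.)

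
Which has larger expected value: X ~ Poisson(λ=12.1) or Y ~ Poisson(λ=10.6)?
X has larger mean (12.1000 > 10.6000)

Compute the expected value for each distribution:

X ~ Poisson(λ=12.1):
E[X] = 12.1000

Y ~ Poisson(λ=10.6):
E[Y] = 10.6000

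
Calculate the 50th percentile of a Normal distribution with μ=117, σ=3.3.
117.0000

We have X ~ Normal(μ=117, σ=3.3).

We want to find x such that P(X ≤ x) = 0.5.

This is the 50th percentile, which means 50% of values fall below this point.

Using the inverse CDF (quantile function):
x = F⁻¹(0.5) = 117.0000

Verification: P(X ≤ 117.0000) = 0.5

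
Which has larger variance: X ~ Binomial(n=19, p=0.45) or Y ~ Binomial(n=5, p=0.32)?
X has larger variance (4.7025 > 1.0880)

Compute the variance for each distribution:

X ~ Binomial(n=19, p=0.45):
Var(X) = 4.7025

Y ~ Binomial(n=5, p=0.32):
Var(Y) = 1.0880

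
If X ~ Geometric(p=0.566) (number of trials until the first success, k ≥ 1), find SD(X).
1.1639

We have X ~ Geometric(p=0.566) (number of trials until the first success, k ≥ 1).

For a Geometric distribution with p=0.566 (number of trials until the first success, k ≥ 1):
σ = √Var(X) = 1.1639

The standard deviation is the square root of the variance.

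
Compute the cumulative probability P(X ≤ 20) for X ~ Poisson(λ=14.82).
0.924330

We have X ~ Poisson(λ=14.82).

The CDF gives us P(X ≤ k).

Using the CDF:
P(X ≤ 20) = 0.924330

This means there's approximately a 92.4% chance that X is at most 20.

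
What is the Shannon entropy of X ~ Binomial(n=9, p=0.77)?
1.6251 nats

We have X ~ Binomial(n=9, p=0.77).

The Shannon entropy measures the uncertainty or information content of the distribution.

For a Binomial distribution with n=9, p=0.77:
H(X) = 1.6251 nats

(In bits, this would be 2.3445 bits.)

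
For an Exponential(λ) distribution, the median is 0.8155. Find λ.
λ = 0.8500

For X ~ Exponential(λ), the CDF is F(x) = 1 - e^(-λx).
The median m satisfies F(m) = 0.5:
1 - e^(-λm) = 0.5
e^(-λm) = 0.5
λm = ln(2)
m = ln(2) / λ

Given m = 0.8155:
λ = ln(2) / 0.8155 = 0.693147 / 0.8155 = 0.8500

Verification: ln(2) / 0.8500 = 0.8155 ✓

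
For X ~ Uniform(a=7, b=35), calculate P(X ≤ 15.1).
0.289286

We have X ~ Uniform(a=7, b=35).

The CDF gives us P(X ≤ k).

Using the CDF:
P(X ≤ 15.1) = 0.289286

This means there's approximately a 28.9% chance that X is at most 15.1.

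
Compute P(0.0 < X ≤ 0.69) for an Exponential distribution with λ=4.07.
0.939693

We have X ~ Exponential(λ=4.07).

To find P(0.0 < X ≤ 0.69), we use:
P(0.0 < X ≤ 0.69) = P(X ≤ 0.69) - P(X ≤ 0.0)
                 = F(0.69) - F(0.0)
                 = 0.939693 - 0.000000
                 = 0.939693

So there's approximately a 94.0% chance that X falls in this range.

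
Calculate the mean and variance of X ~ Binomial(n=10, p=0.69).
E[X] = 6.9000, Var(X) = 2.1390

We have X ~ Binomial(n=10, p=0.69).

For a Binomial distribution with n=10, p=0.69:

Expected value:
E[X] = 6.9000

Variance:
Var(X) = 2.1390

Standard deviation:
σ = √Var(X) = 1.4625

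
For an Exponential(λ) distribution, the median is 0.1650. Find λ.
λ = 4.2009

For X ~ Exponential(λ), the CDF is F(x) = 1 - e^(-λx).
The median m satisfies F(m) = 0.5:
1 - e^(-λm) = 0.5
e^(-λm) = 0.5
λm = ln(2)
m = ln(2) / λ

Given m = 0.1650:
λ = ln(2) / 0.1650 = 0.693147 / 0.1650 = 4.2009

Verification: ln(2) / 4.2009 = 0.1650 ✓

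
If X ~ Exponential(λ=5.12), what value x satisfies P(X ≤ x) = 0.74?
0.2631

We have X ~ Exponential(λ=5.12).

We want to find x such that P(X ≤ x) = 0.74.

This is the 74th percentile, which means 74% of values fall below this point.

Using the inverse CDF (quantile function):
x = F⁻¹(0.74) = 0.2631

Verification: P(X ≤ 0.2631) = 0.74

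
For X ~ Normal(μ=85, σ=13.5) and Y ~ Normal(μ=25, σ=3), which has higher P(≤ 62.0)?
Y has higher probability (P(Y ≤ 62.0) = 1.0000 > P(X ≤ 62.0) = 0.0442)

Compute P(≤ 62.0) for each distribution:

X ~ Normal(μ=85, σ=13.5):
P(X ≤ 62.0) = 0.0442

Y ~ Normal(μ=25, σ=3):
P(Y ≤ 62.0) = 1.0000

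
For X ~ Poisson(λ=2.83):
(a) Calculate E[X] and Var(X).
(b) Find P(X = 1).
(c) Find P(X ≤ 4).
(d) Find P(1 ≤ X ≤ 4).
(a) E[X] = 2.8300, Var(X) = 2.8300
(b) P(X = 1) = 0.167006
(c) P(X ≤ 4) = 0.842974
(d) P(1 ≤ X ≤ 4) = 0.783961

We have X ~ Poisson(λ=2.83).

(a) Moments:
E[X] = 2.8300
Var(X) = 2.8300
σ = √Var(X) = 1.6823

(b) Point probability using PMF:
P(X = 1) = 0.167006

(c) Cumulative probability using CDF:
P(X ≤ 4) = F(4) = 0.842974

(d) Range probability:
P(1 ≤ X ≤ 4) = P(X ≤ 4) - P(X ≤ 0)
                   = F(4) - F(0)
                   = 0.842974 - 0.059013
                   = 0.783961

This means approximately 78.4% of outcomes fall in the interval [1, 4].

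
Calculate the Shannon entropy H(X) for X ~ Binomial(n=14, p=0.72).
1.9296 nats

We have X ~ Binomial(n=14, p=0.72).

The Shannon entropy measures the uncertainty or information content of the distribution.

For a Binomial distribution with n=14, p=0.72:
H(X) = 1.9296 nats

(In bits, this would be 2.7838 bits.)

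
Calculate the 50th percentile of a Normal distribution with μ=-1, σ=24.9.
-1.0000

We have X ~ Normal(μ=-1, σ=24.9).

We want to find x such that P(X ≤ x) = 0.5.

This is the 50th percentile, which means 50% of values fall below this point.

Using the inverse CDF (quantile function):
x = F⁻¹(0.5) = -1.0000

Verification: P(X ≤ -1.0000) = 0.5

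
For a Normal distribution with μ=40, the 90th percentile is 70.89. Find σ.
σ = 24.1036

For X ~ Normal(μ, σ), the p-th percentile satisfies x = μ + z_p × σ,
where z_p = Φ⁻¹(p) is the standard normal quantile.

Step 1: z_{0.9} = Φ⁻¹(0.9) = 1.2816

Step 2: Solve for σ:
70.89 = 40 + 1.2816 × σ
σ = (70.89 - 40) / 1.2816
σ = 30.89 / 1.2816
σ = 24.1036

Verification: μ + z × σ = 40 + 1.2816 × 24.1036 = 70.89 ✓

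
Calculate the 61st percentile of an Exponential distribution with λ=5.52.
0.1706

We have X ~ Exponential(λ=5.52).

We want to find x such that P(X ≤ x) = 0.61.

This is the 61st percentile, which means 61% of values fall below this point.

Using the inverse CDF (quantile function):
x = F⁻¹(0.61) = 0.1706

Verification: P(X ≤ 0.1706) = 0.61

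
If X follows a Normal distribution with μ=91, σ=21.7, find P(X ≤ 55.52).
0.051022

We have X ~ Normal(μ=91, σ=21.7).

The CDF gives us P(X ≤ k).

Using the CDF:
P(X ≤ 55.52) = 0.051022

This means there's approximately a 5.1% chance that X is at most 55.52.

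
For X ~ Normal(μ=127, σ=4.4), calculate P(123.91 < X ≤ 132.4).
0.648885

We have X ~ Normal(μ=127, σ=4.4).

To find P(123.91 < X ≤ 132.4), we use:
P(123.91 < X ≤ 132.4) = P(X ≤ 132.4) - P(X ≤ 123.91)
                 = F(132.4) - F(123.91)
                 = 0.890140 - 0.241255
                 = 0.648885

So there's approximately a 64.9% chance that X falls in this range.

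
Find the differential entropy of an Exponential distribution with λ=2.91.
-0.0682 nats

We have X ~ Exponential(λ=2.91).

The differential entropy measures the uncertainty or information content of the distribution.

For an Exponential distribution with λ=2.91:
h(X) = -0.0682 nats

(In bits, this would be -0.0983 bits.)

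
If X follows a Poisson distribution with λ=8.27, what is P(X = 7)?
0.134429

We have X ~ Poisson(λ=8.27).

For a Poisson distribution, the PMF gives us the probability of each outcome.

Using the PMF formula:
P(X = 7) = 0.134429

Rounded to 4 decimal places: 0.1344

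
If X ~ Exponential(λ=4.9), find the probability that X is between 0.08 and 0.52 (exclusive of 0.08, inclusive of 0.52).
0.597466

We have X ~ Exponential(λ=4.9).

To find P(0.08 < X ≤ 0.52), we use:
P(0.08 < X ≤ 0.52) = P(X ≤ 0.52) - P(X ≤ 0.08)
                 = F(0.52) - F(0.08)
                 = 0.921762 - 0.324296
                 = 0.597466

So there's approximately a 59.7% chance that X falls in this range.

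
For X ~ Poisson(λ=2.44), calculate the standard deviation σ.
1.5620

We have X ~ Poisson(λ=2.44).

For a Poisson distribution with λ=2.44:
σ = √Var(X) = 1.5620

The standard deviation is the square root of the variance.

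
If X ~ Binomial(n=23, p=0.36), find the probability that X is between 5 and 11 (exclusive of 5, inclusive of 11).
0.805860

We have X ~ Binomial(n=23, p=0.36).

To find P(5 < X ≤ 11), we use:
P(5 < X ≤ 11) = P(X ≤ 11) - P(X ≤ 5)
                 = F(11) - F(5)
                 = 0.917036 - 0.111176
                 = 0.805860

So there's approximately a 80.6% chance that X falls in this range.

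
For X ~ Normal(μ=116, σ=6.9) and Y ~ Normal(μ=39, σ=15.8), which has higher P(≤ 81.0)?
Y has higher probability (P(Y ≤ 81.0) = 0.9961 > P(X ≤ 81.0) = 0.0000)

Compute P(≤ 81.0) for each distribution:

X ~ Normal(μ=116, σ=6.9):
P(X ≤ 81.0) = 0.0000

Y ~ Normal(μ=39, σ=15.8):
P(Y ≤ 81.0) = 0.9961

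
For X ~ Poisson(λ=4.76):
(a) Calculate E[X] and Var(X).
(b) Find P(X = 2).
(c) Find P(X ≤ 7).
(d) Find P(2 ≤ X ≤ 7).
(a) E[X] = 4.7600, Var(X) = 4.7600
(b) P(X = 2) = 0.097038
(c) P(X ≤ 7) = 0.890465
(d) P(2 ≤ X ≤ 7) = 0.841127

We have X ~ Poisson(λ=4.76).

(a) Moments:
E[X] = 4.7600
Var(X) = 4.7600
σ = √Var(X) = 2.1817

(b) Point probability using PMF:
P(X = 2) = 0.097038

(c) Cumulative probability using CDF:
P(X ≤ 7) = F(7) = 0.890465

(d) Range probability:
P(2 ≤ X ≤ 7) = P(X ≤ 7) - P(X ≤ 1)
                   = F(7) - F(1)
                   = 0.890465 - 0.049338
                   = 0.841127

This means approximately 84.1% of outcomes fall in the interval [2, 7].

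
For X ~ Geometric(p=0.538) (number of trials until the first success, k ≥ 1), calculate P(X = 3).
0.114833

We have X ~ Geometric(p=0.538) (number of trials until the first success, k ≥ 1).

For a Geometric distribution, the PMF gives us the probability of each outcome.

Using the PMF formula:
P(X = 3) = 0.114833

Rounded to 4 decimal places: 0.1148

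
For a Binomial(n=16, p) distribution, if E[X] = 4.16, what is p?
p = 0.26

For a Binomial(n, p) distribution:
E[X] = n × p

Given n = 16 and E[X] = 4.16:
4.16 = 16 × p
p = 4.16 / 16 = 0.26

Verification: Binomial(16, 0.26) has E[X] = 4.16 ✓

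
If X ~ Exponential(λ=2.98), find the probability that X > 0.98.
0.053912

We have X ~ Exponential(λ=2.98).

P(X > 0.98) = 1 - P(X ≤ 0.98)
                = 1 - F(0.98)
                = 1 - 0.946088
                = 0.053912

So there's approximately a 5.4% chance that X exceeds 0.98.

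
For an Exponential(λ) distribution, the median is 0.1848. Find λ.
λ = 3.7508

For X ~ Exponential(λ), the CDF is F(x) = 1 - e^(-λx).
The median m satisfies F(m) = 0.5:
1 - e^(-λm) = 0.5
e^(-λm) = 0.5
λm = ln(2)
m = ln(2) / λ

Given m = 0.1848:
λ = ln(2) / 0.1848 = 0.693147 / 0.1848 = 3.7508

Verification: ln(2) / 3.7508 = 0.1848 ✓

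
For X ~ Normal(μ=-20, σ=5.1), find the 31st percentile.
-22.5288

We have X ~ Normal(μ=-20, σ=5.1).

We want to find x such that P(X ≤ x) = 0.31.

This is the 31st percentile, which means 31% of values fall below this point.

Using the inverse CDF (quantile function):
x = F⁻¹(0.31) = -22.5288

Verification: P(X ≤ -22.5288) = 0.31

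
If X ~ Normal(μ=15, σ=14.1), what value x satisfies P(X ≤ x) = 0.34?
9.1843

We have X ~ Normal(μ=15, σ=14.1).

We want to find x such that P(X ≤ x) = 0.34.

This is the 34th percentile, which means 34% of values fall below this point.

Using the inverse CDF (quantile function):
x = F⁻¹(0.34) = 9.1843

Verification: P(X ≤ 9.1843) = 0.34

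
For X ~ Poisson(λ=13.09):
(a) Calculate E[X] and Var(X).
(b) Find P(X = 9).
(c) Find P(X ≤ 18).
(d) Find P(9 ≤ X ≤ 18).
(a) E[X] = 13.0900, Var(X) = 13.0900
(b) P(X = 9) = 0.064236
(c) P(X ≤ 18) = 0.926532
(d) P(9 ≤ X ≤ 18) = 0.830819

We have X ~ Poisson(λ=13.09).

(a) Moments:
E[X] = 13.0900
Var(X) = 13.0900
σ = √Var(X) = 3.6180

(b) Point probability using PMF:
P(X = 9) = 0.064236

(c) Cumulative probability using CDF:
P(X ≤ 18) = F(18) = 0.926532

(d) Range probability:
P(9 ≤ X ≤ 18) = P(X ≤ 18) - P(X ≤ 8)
                   = F(18) - F(8)
                   = 0.926532 - 0.095713
                   = 0.830819

This means approximately 83.1% of outcomes fall in the interval [9, 18].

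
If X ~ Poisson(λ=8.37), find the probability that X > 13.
0.046451

We have X ~ Poisson(λ=8.37).

P(X > 13) = 1 - P(X ≤ 13)
                = 1 - F(13)
                = 1 - 0.953549
                = 0.046451

So there's approximately a 4.6% chance that X exceeds 13.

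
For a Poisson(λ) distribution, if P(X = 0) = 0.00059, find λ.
λ = 7.4354

For a Poisson(λ) distribution, the PMF at 0 is:
P(X = 0) = λ^0 e^(-λ) / 0! = e^(-λ)

Given P(X = 0) = 0.00059:
e^(-λ) = 0.00059
-λ = ln(0.00059)
λ = -ln(0.00059) = 7.4354

Verification: e^(-7.4354) = 0.00059 ✓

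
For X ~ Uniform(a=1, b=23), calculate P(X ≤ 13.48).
0.567273

We have X ~ Uniform(a=1, b=23).

The CDF gives us P(X ≤ k).

Using the CDF:
P(X ≤ 13.48) = 0.567273

This means there's approximately a 56.7% chance that X is at most 13.48.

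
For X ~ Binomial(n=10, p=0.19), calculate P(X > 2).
0.292220

We have X ~ Binomial(n=10, p=0.19).

P(X > 2) = 1 - P(X ≤ 2)
                = 1 - F(2)
                = 1 - 0.707780
                = 0.292220

So there's approximately a 29.2% chance that X exceeds 2.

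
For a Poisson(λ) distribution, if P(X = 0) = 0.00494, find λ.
λ = 5.3104

For a Poisson(λ) distribution, the PMF at 0 is:
P(X = 0) = λ^0 e^(-λ) / 0! = e^(-λ)

Given P(X = 0) = 0.00494:
e^(-λ) = 0.00494
-λ = ln(0.00494)
λ = -ln(0.00494) = 5.3104

Verification: e^(-5.3104) = 0.00494 ✓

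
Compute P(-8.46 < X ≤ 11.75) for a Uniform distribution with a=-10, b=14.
0.842083

We have X ~ Uniform(a=-10, b=14).

To find P(-8.46 < X ≤ 11.75), we use:
P(-8.46 < X ≤ 11.75) = P(X ≤ 11.75) - P(X ≤ -8.46)
                 = F(11.75) - F(-8.46)
                 = 0.906250 - 0.064167
                 = 0.842083

So there's approximately a 84.2% chance that X falls in this range.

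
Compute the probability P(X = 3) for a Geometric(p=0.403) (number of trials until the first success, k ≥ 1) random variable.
0.143633

We have X ~ Geometric(p=0.403) (number of trials until the first success, k ≥ 1).

For a Geometric distribution, the PMF gives us the probability of each outcome.

Using the PMF formula:
P(X = 3) = 0.143633

Rounded to 4 decimal places: 0.1436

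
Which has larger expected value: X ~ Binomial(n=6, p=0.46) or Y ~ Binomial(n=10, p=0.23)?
X has larger mean (2.7600 > 2.3000)

Compute the expected value for each distribution:

X ~ Binomial(n=6, p=0.46):
E[X] = 2.7600

Y ~ Binomial(n=10, p=0.23):
E[Y] = 2.3000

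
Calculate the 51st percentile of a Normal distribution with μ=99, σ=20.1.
99.5039

We have X ~ Normal(μ=99, σ=20.1).

We want to find x such that P(X ≤ x) = 0.51.

This is the 51st percentile, which means 51% of values fall below this point.

Using the inverse CDF (quantile function):
x = F⁻¹(0.51) = 99.5039

Verification: P(X ≤ 99.5039) = 0.51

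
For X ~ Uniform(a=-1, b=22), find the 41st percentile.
8.4300

We have X ~ Uniform(a=-1, b=22).

We want to find x such that P(X ≤ x) = 0.41.

This is the 41st percentile, which means 41% of values fall below this point.

Using the inverse CDF (quantile function):
x = F⁻¹(0.41) = 8.4300

Verification: P(X ≤ 8.4300) = 0.41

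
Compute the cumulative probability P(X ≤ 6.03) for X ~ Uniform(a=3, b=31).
0.108214

We have X ~ Uniform(a=3, b=31).

The CDF gives us P(X ≤ k).

Using the CDF:
P(X ≤ 6.03) = 0.108214

This means there's approximately a 10.8% chance that X is at most 6.03.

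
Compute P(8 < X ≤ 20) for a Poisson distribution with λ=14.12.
0.890076

We have X ~ Poisson(λ=14.12).

To find P(8 < X ≤ 20), we use:
P(8 < X ≤ 20) = P(X ≤ 20) - P(X ≤ 8)
                 = F(20) - F(8)
                 = 0.948571 - 0.058496
                 = 0.890076

So there's approximately a 89.0% chance that X falls in this range.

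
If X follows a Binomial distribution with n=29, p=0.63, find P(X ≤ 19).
0.676754

We have X ~ Binomial(n=29, p=0.63).

The CDF gives us P(X ≤ k).

Using the CDF:
P(X ≤ 19) = 0.676754

This means there's approximately a 67.7% chance that X is at most 19.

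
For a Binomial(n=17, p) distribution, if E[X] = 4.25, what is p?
p = 0.25

For a Binomial(n, p) distribution:
E[X] = n × p

Given n = 17 and E[X] = 4.25:
4.25 = 17 × p
p = 4.25 / 17 = 0.25

Verification: Binomial(17, 0.25) has E[X] = 4.25 ✓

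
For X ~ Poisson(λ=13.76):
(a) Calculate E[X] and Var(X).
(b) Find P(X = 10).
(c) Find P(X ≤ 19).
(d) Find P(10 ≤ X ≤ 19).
(a) E[X] = 13.7600, Var(X) = 13.7600
(b) P(X = 10) = 0.070881
(c) P(X ≤ 19) = 0.932883
(d) P(10 ≤ X ≤ 19) = 0.811625

We have X ~ Poisson(λ=13.76).

(a) Moments:
E[X] = 13.7600
Var(X) = 13.7600
σ = √Var(X) = 3.7094

(b) Point probability using PMF:
P(X = 10) = 0.070881

(c) Cumulative probability using CDF:
P(X ≤ 19) = F(19) = 0.932883

(d) Range probability:
P(10 ≤ X ≤ 19) = P(X ≤ 19) - P(X ≤ 9)
                   = F(19) - F(9)
                   = 0.932883 - 0.121258
                   = 0.811625

This means approximately 81.2% of outcomes fall in the interval [10, 19].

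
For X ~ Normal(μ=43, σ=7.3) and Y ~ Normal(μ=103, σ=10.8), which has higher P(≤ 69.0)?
X has higher probability (P(X ≤ 69.0) = 0.9998 > P(Y ≤ 69.0) = 0.0008)

Compute P(≤ 69.0) for each distribution:

X ~ Normal(μ=43, σ=7.3):
P(X ≤ 69.0) = 0.9998

Y ~ Normal(μ=103, σ=10.8):
P(Y ≤ 69.0) = 0.0008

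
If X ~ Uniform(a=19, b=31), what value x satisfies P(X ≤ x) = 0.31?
22.7200

We have X ~ Uniform(a=19, b=31).

We want to find x such that P(X ≤ x) = 0.31.

This is the 31st percentile, which means 31% of values fall below this point.

Using the inverse CDF (quantile function):
x = F⁻¹(0.31) = 22.7200

Verification: P(X ≤ 22.7200) = 0.31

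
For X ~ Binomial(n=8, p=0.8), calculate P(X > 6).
0.503316

We have X ~ Binomial(n=8, p=0.8).

P(X > 6) = 1 - P(X ≤ 6)
                = 1 - F(6)
                = 1 - 0.496684
                = 0.503316

So there's approximately a 50.3% chance that X exceeds 6.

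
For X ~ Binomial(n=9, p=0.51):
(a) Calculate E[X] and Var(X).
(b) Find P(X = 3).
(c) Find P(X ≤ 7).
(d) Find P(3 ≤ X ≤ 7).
(a) E[X] = 4.5900, Var(X) = 2.2491
(b) P(X = 3) = 0.154229
(c) P(X ≤ 7) = 0.977482
(d) P(3 ≤ X ≤ 7) = 0.897094

We have X ~ Binomial(n=9, p=0.51).

(a) Moments:
E[X] = 4.5900
Var(X) = 2.2491
σ = √Var(X) = 1.4997

(b) Point probability using PMF:
P(X = 3) = 0.154229

(c) Cumulative probability using CDF:
P(X ≤ 7) = F(7) = 0.977482

(d) Range probability:
P(3 ≤ X ≤ 7) = P(X ≤ 7) - P(X ≤ 2)
                   = F(7) - F(2)
                   = 0.977482 - 0.080388
                   = 0.897094

This means approximately 89.7% of outcomes fall in the interval [3, 7].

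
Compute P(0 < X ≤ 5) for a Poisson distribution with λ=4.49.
0.693417

We have X ~ Poisson(λ=4.49).

To find P(0 < X ≤ 5), we use:
P(0 < X ≤ 5) = P(X ≤ 5) - P(X ≤ 0)
                 = F(5) - F(0)
                 = 0.704638 - 0.011221
                 = 0.693417

So there's approximately a 69.3% chance that X falls in this range.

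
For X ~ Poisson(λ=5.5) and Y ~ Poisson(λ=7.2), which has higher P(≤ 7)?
X has higher probability (P(X ≤ 7) = 0.8095 > P(Y ≤ 7) = 0.5689)

Compute P(≤ 7) for each distribution:

X ~ Poisson(λ=5.5):
P(X ≤ 7) = 0.8095

Y ~ Poisson(λ=7.2):
P(Y ≤ 7) = 0.5689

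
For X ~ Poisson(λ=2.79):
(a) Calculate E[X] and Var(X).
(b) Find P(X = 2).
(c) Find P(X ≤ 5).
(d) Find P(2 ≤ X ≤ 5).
(a) E[X] = 2.7900, Var(X) = 2.7900
(b) P(X = 2) = 0.239054
(c) P(X ≤ 5) = 0.935758
(d) P(2 ≤ X ≤ 5) = 0.702972

We have X ~ Poisson(λ=2.79).

(a) Moments:
E[X] = 2.7900
Var(X) = 2.7900
σ = √Var(X) = 1.6703

(b) Point probability using PMF:
P(X = 2) = 0.239054

(c) Cumulative probability using CDF:
P(X ≤ 5) = F(5) = 0.935758

(d) Range probability:
P(2 ≤ X ≤ 5) = P(X ≤ 5) - P(X ≤ 1)
                   = F(5) - F(1)
                   = 0.935758 - 0.232786
                   = 0.702972

This means approximately 70.3% of outcomes fall in the interval [2, 5].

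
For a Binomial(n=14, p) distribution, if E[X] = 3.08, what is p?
p = 0.22

For a Binomial(n, p) distribution:
E[X] = n × p

Given n = 14 and E[X] = 3.08:
3.08 = 14 × p
p = 3.08 / 14 = 0.22

Verification: Binomial(14, 0.22) has E[X] = 3.08 ✓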